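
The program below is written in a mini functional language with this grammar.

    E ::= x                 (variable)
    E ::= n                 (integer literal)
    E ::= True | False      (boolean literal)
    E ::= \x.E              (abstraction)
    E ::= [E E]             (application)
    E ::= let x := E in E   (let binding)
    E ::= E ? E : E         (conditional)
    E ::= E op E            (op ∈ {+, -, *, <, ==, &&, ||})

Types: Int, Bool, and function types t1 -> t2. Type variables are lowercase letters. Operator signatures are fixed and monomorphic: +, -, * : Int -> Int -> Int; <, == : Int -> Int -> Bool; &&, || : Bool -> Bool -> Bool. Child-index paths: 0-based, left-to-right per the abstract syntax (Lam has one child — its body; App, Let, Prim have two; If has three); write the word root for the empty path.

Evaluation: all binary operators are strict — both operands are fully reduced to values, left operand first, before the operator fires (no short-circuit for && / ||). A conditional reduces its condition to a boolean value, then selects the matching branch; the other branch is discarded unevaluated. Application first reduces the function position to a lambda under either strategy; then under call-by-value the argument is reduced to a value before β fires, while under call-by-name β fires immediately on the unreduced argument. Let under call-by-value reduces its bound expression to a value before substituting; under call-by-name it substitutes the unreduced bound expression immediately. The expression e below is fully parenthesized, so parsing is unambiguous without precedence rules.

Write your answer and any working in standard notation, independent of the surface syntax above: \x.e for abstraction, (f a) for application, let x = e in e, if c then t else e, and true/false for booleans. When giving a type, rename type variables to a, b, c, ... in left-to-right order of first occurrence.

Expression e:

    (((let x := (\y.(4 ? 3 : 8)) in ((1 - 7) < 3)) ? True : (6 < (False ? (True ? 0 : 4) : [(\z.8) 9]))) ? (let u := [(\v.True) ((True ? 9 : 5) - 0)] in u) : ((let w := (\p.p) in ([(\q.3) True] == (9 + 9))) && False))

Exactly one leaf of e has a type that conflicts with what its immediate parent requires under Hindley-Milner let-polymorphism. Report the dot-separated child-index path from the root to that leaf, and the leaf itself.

Answer: 0.0.0.0.0 : 4

Derivation:
  unify Int ~ Bool
  FAIL: mismatch Int ~ Bool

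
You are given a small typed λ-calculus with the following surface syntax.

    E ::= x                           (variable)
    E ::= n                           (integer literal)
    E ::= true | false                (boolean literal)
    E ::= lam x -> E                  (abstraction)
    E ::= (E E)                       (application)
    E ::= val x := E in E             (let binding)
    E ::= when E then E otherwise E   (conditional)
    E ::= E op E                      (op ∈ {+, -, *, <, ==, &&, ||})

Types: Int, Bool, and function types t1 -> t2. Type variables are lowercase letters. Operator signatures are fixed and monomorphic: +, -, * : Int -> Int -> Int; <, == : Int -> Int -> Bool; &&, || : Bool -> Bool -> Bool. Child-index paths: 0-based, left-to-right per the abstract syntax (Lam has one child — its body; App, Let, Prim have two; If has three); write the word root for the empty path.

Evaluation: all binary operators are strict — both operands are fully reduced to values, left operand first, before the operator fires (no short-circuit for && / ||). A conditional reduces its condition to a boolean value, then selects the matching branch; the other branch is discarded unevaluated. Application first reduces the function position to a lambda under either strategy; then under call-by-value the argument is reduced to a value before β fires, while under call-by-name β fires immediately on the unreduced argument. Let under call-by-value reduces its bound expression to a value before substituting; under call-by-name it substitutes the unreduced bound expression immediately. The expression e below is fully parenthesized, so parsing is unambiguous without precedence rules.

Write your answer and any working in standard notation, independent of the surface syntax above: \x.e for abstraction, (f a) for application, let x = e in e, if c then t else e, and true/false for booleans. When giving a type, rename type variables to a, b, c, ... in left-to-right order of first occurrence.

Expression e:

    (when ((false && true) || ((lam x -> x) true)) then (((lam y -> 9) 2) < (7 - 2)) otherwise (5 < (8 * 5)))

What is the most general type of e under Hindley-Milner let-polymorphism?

Answer: Bool

Working:
  unify Bool ~ Bool
  unify Bool ~ Bool
  unify Bool ~ Bool
x : a
\x._ : a -> a
  unify a -> a ~ Bool -> b
  unify a ~ Bool
  unify Bool ~ b
_ _ : Bool
  unify Bool ~ Bool
  unify Bool ~ Bool
\y._ : c -> Int
  unify c -> Int ~ Int -> d
  unify c ~ Int
  unify Int ~ d
_ _ : Int
  unify Int ~ Int
  unify Int ~ Int
  unify Int ~ Int
  unify Int ~ Int
  unify Int ~ Int
  unify Int ~ Int
  unify Int ~ Int
  unify Int ~ Int
  unify Bool ~ Bool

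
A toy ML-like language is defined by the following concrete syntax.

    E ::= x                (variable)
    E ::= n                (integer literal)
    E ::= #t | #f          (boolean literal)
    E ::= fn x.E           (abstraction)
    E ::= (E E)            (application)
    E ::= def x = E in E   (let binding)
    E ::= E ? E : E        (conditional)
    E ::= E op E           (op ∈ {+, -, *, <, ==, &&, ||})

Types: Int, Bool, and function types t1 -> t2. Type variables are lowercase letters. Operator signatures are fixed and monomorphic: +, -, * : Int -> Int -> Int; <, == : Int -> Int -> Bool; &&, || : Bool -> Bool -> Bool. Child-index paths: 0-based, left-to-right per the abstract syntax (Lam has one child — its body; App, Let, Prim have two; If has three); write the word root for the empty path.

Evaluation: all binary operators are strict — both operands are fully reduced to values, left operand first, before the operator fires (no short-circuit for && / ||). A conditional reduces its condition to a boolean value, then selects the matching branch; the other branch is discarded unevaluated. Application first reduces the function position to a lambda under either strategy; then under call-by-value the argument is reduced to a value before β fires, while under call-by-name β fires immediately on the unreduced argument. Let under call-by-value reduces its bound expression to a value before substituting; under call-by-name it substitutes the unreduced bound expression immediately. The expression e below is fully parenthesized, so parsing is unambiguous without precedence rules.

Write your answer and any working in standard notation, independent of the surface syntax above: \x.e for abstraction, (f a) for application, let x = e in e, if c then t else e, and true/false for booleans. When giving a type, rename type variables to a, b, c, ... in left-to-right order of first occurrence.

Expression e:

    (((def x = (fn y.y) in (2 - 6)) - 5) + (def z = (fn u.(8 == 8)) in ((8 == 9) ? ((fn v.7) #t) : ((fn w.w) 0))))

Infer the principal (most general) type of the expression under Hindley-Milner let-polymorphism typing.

Answer: Int

Trace:
y : a
\y._ : a -> a
let x : forall. a -> a
  unify Int ~ Int
  unify Int ~ Int
  unify Int ~ Int
  unify Int ~ Int
  unify Int ~ Int
  unify Int ~ Int
  unify Int ~ Int
\u._ : b -> Bool
let z : forall. b -> Bool
  unify Int ~ Int
  unify Int ~ Int
  unify Bool ~ Bool
\v._ : c -> Int
  unify c -> Int ~ Bool -> d
  unify c ~ Bool
  unify Int ~ d
_ _ : Int
w : e
\w._ : e -> e
  unify e -> e ~ Int -> f
  unify e ~ Int
  unify Int ~ f
_ _ : Int
  unify Int ~ Int
  unify Int ~ Int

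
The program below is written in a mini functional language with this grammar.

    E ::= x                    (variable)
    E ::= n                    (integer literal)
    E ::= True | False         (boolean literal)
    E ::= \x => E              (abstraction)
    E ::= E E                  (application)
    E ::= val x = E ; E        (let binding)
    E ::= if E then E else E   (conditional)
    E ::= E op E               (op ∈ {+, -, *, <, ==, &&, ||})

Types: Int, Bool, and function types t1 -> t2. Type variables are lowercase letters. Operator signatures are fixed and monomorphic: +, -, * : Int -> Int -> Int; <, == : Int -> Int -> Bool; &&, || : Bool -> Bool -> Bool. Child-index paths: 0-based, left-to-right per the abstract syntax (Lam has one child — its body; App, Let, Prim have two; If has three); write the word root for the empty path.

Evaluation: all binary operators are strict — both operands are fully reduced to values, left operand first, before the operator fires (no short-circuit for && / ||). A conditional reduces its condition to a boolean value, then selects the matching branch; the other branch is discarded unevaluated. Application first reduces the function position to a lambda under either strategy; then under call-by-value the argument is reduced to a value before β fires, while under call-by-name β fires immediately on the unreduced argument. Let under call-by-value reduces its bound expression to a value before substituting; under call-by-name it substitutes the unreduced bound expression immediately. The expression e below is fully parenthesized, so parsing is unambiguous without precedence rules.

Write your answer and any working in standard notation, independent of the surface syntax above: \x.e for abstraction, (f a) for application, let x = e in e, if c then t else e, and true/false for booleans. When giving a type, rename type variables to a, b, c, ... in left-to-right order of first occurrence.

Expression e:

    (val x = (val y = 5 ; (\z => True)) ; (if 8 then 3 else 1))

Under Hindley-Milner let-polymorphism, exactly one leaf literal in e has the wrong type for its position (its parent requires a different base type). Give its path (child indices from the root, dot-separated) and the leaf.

Trace:
let y : Int
\z._ : a -> Bool
let x : forall. a -> Bool
  unify Int ~ Bool
  FAIL: mismatch Int ~ Bool

Answer: 1.0 : 8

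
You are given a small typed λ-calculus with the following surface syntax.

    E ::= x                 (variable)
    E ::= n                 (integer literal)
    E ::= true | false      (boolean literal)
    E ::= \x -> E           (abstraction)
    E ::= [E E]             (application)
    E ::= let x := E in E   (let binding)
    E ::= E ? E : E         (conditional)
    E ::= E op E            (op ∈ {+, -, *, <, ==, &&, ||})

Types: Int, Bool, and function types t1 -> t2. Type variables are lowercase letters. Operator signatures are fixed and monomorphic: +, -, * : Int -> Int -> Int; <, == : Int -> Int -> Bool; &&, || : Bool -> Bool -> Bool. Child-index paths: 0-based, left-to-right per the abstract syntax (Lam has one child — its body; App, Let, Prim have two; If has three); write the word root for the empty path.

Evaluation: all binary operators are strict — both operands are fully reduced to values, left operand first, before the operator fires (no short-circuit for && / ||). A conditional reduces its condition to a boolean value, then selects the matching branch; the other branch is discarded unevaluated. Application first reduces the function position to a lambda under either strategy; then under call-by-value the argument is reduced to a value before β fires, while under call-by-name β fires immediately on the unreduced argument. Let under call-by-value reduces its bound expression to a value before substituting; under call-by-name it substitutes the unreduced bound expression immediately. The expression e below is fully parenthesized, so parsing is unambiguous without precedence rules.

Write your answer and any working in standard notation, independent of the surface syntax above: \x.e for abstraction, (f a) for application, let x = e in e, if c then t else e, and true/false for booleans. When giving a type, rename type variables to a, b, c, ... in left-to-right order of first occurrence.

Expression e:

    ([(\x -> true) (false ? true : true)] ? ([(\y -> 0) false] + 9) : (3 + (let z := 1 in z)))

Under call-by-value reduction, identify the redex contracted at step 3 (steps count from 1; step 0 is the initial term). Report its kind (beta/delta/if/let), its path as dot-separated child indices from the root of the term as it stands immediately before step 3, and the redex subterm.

Answer: if at root : (if true then (((\y.0) false) + 9) else (3 + (let z = 1 in z)))

Derivation:
step 0: (if ((\x.true) (if false then true else true)) then (((\y.0) false) + 9) else (3 + (let z = 1 in z)))
step 1: [if@0.1] (if ((\x.true) true) then (((\y.0) false) + 9) else (3 + (let z = 1 in z)))
step 2: [beta@0] (if true then (((\y.0) false) + 9) else (3 + (let z = 1 in z)))
step 3: [if@root] (((\y.0) false) + 9)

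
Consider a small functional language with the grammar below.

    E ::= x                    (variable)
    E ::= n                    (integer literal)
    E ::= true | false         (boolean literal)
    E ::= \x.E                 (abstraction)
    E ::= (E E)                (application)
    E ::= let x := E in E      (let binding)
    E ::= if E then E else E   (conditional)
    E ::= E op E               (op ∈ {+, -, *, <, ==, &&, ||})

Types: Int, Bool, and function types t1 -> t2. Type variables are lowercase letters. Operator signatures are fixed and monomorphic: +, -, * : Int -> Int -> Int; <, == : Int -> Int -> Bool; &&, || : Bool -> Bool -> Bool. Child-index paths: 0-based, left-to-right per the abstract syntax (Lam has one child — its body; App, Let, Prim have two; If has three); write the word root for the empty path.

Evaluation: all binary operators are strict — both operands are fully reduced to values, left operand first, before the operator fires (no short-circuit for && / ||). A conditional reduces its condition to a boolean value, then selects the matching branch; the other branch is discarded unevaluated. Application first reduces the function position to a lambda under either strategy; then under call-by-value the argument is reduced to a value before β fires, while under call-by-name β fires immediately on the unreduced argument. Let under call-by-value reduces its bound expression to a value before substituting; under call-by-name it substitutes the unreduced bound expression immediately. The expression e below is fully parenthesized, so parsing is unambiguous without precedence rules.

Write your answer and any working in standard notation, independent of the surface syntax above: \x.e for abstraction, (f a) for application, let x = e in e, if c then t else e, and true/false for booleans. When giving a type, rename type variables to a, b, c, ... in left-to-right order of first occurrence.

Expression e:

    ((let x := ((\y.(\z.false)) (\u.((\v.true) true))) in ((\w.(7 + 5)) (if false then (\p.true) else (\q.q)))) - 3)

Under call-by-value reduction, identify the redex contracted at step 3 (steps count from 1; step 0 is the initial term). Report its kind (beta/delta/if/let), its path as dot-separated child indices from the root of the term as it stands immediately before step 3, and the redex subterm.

Working:
step 0: ((let x = ((\y.(\z.false)) (\u.((\v.true) true))) in ((\w.(7 + 5)) (if false then (\p.true) else (\q.q)))) - 3)
step 1: [beta@0.0] ((let x = (\z.false) in ((\w.(7 + 5)) (if false then (\p.true) else (\q.q)))) - 3)
step 2: [let@0] (((\w.(7 + 5)) (if false then (\p.true) else (\q.q))) - 3)
step 3: [if@0.1] (((\w.(7 + 5)) (\q.q)) - 3)

Answer: if at 0.1 : (if false then (\p.true) else (\q.q))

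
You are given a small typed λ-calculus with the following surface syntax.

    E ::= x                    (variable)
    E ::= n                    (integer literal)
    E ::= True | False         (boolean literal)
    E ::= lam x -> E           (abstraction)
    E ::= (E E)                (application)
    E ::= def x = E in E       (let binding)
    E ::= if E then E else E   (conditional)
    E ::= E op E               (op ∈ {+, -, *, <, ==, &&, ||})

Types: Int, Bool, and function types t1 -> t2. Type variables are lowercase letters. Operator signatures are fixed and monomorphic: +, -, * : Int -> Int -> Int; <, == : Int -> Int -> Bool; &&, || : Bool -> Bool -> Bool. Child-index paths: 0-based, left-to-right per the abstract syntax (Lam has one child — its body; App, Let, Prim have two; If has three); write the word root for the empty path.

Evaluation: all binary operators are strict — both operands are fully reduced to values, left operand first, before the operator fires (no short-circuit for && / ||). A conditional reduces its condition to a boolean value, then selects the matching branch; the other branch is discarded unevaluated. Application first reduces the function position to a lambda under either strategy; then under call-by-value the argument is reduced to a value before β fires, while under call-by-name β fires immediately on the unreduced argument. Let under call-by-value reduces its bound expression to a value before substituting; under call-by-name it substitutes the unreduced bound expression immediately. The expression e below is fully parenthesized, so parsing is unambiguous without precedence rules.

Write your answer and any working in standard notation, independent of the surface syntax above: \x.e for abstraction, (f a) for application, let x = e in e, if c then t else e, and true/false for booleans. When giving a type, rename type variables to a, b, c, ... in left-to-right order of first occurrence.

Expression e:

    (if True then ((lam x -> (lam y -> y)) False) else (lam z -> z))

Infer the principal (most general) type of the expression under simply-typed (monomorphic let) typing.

Answer: a -> a

Working:
  unify Bool ~ Bool
y : b
\y._ : b -> b
\x._ : a -> b -> b
  unify a -> b -> b ~ Bool -> c
  unify a ~ Bool
  unify b -> b ~ c
_ _ : b -> b
z : d
\z._ : d -> d
  unify b -> b ~ d -> d
  unify b ~ d
  unify d ~ d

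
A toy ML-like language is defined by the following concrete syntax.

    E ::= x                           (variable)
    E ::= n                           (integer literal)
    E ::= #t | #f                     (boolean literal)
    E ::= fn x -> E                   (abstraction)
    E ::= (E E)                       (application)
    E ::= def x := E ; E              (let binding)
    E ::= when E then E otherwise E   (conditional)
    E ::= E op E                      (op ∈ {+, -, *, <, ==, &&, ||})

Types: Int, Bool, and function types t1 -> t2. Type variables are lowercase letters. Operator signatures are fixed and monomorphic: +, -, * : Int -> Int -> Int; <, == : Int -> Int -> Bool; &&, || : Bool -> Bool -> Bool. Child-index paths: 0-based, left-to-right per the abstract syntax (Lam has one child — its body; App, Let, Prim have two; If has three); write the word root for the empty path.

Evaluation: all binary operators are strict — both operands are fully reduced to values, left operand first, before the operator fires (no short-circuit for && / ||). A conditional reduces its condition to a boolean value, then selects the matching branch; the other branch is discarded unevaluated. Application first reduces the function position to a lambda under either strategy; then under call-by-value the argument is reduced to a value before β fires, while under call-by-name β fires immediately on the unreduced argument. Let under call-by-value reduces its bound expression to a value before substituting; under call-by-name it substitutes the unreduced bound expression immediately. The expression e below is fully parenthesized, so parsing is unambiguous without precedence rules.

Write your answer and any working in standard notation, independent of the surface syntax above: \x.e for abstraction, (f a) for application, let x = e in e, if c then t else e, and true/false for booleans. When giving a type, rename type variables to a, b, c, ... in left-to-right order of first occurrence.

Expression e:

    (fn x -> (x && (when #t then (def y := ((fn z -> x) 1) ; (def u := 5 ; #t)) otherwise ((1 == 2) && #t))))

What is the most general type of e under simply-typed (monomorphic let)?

Answer: Bool -> Bool

Trace:
x : a
  unify a ~ Bool
  unify Bool ~ Bool
x : Bool
\z._ : b -> Bool
  unify b -> Bool ~ Int -> c
  unify b ~ Int
  unify Bool ~ c
_ _ : Bool
let y : Bool
let u : Int
  unify Int ~ Int
  unify Int ~ Int
  unify Bool ~ Bool
  unify Bool ~ Bool
  unify Bool ~ Bool
  unify Bool ~ Bool
\x._ : Bool -> Bool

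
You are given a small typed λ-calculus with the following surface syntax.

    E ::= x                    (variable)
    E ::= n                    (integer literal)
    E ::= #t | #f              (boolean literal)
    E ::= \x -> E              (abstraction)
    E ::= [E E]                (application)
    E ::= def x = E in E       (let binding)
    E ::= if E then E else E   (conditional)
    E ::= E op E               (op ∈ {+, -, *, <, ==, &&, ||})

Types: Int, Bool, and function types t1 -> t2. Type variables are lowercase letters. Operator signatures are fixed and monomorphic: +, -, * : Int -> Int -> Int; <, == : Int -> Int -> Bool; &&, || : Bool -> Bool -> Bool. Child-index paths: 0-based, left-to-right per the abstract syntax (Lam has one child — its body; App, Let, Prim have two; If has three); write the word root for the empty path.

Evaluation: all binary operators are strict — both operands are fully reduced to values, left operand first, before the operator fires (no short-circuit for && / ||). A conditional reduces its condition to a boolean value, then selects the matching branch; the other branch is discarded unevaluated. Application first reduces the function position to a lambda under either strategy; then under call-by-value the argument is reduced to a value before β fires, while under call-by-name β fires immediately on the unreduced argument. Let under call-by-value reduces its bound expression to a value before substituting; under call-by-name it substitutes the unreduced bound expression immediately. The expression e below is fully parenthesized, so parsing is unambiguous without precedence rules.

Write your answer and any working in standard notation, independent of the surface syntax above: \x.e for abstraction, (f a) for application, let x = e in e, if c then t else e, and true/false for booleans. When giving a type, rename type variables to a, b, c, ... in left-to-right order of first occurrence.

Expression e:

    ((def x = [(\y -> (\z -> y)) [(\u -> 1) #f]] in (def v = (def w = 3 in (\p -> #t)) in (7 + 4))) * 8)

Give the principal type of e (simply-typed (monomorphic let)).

Answer: Int

Working:
y : a
\z._ : b -> a
\y._ : a -> b -> a
\u._ : c -> Int
  unify c -> Int ~ Bool -> d
  unify c ~ Bool
  unify Int ~ d
_ _ : Int
  unify a -> b -> a ~ Int -> e
  unify a ~ Int
  unify b -> Int ~ e
_ _ : b -> Int
let x : b -> Int
let w : Int
\p._ : f -> Bool
let v : f -> Bool
  unify Int ~ Int
  unify Int ~ Int
  unify Int ~ Int
  unify Int ~ Int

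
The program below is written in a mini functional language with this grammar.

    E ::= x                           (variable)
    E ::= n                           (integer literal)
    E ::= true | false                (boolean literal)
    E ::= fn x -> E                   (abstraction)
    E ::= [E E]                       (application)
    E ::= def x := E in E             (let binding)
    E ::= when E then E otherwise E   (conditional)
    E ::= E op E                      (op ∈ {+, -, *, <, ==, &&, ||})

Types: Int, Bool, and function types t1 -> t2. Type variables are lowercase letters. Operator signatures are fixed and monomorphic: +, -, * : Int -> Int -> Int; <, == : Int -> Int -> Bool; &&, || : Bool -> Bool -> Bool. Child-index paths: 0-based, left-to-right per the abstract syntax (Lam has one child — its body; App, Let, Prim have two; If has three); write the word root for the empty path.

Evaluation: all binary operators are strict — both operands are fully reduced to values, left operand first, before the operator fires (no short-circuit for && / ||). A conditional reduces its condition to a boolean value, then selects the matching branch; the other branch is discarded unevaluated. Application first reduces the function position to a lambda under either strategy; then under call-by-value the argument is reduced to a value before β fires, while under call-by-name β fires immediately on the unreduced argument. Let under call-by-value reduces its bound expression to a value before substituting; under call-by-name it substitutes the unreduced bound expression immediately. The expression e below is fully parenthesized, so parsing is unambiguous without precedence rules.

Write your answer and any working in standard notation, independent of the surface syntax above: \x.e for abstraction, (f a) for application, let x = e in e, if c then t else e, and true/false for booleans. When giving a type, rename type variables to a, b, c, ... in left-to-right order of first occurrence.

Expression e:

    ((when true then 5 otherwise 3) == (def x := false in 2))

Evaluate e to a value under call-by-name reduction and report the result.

Derivation:
step 0: ((if true then 5 else 3) == (let x = false in 2))
step 1: [if@0] (5 == (let x = false in 2))
step 2: [let@1] (5 == 2)
step 3: [delta@root] false

Answer: false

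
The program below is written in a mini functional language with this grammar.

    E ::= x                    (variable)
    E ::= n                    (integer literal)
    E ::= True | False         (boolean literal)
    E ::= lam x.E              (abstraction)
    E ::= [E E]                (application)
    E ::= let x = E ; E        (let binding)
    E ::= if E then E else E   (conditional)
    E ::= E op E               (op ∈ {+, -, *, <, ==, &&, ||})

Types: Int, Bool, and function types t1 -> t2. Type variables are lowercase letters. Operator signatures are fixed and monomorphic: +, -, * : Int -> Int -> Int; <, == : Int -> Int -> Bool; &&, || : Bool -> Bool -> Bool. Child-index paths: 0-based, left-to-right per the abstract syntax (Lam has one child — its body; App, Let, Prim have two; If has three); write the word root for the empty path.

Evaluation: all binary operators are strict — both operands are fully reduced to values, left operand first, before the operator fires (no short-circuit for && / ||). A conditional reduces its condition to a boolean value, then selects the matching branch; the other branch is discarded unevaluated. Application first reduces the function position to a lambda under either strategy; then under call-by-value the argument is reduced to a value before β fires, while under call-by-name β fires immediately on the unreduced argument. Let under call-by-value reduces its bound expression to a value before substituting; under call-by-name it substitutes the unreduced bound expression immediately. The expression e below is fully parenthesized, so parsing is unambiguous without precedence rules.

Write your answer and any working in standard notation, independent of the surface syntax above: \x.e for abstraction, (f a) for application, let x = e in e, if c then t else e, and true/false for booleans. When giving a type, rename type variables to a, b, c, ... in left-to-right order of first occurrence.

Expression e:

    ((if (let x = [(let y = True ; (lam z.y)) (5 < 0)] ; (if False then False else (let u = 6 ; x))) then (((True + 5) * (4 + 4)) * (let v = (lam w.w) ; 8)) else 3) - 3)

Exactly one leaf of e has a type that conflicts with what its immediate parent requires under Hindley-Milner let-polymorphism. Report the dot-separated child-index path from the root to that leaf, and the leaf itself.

Answer: 0.1.0.0.0 : true

Derivation:
let y : Bool
y : Bool
\z._ : a -> Bool
  unify Int ~ Int
  unify Int ~ Int
  unify a -> Bool ~ Bool -> b
  unify a ~ Bool
  unify Bool ~ b
_ _ : Bool
let x : Bool
  unify Bool ~ Bool
let u : Int
x : Bool
  unify Bool ~ Bool
  unify Bool ~ Bool
  unify Bool ~ Int
  FAIL: mismatch Bool ~ Int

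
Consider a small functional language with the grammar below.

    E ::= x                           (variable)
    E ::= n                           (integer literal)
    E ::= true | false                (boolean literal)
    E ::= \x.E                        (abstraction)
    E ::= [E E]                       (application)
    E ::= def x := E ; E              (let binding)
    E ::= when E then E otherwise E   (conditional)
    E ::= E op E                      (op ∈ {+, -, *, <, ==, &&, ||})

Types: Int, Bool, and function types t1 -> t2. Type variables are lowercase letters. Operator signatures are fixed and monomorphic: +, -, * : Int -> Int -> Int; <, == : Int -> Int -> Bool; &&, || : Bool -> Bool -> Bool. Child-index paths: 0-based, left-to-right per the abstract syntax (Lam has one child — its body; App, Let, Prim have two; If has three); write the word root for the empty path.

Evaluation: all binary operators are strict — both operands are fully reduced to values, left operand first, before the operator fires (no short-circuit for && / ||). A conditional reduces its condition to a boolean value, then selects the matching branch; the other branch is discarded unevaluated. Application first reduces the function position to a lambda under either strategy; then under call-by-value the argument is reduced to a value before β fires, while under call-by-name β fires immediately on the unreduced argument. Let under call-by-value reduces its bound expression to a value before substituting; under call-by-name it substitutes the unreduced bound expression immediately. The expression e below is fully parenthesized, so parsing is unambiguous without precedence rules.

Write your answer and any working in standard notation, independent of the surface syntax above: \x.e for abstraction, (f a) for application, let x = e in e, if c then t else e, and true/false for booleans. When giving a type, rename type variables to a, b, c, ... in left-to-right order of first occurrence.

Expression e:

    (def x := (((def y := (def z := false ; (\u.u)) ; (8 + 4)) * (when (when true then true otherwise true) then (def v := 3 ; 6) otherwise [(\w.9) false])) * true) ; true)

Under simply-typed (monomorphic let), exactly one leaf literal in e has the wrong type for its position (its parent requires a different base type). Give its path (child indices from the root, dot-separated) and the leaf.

Answer: 0.1 : true

Derivation:
let z : Bool
u : a
\u._ : a -> a
let y : a -> a
  unify Int ~ Int
  unify Int ~ Int
  unify Int ~ Int
  unify Bool ~ Bool
  unify Bool ~ Bool
  unify Bool ~ Bool
let v : Int
\w._ : b -> Int
  unify b -> Int ~ Bool -> c
  unify b ~ Bool
  unify Int ~ c
_ _ : Int
  unify Int ~ Int
  unify Int ~ Int
  unify Int ~ Int
  unify Bool ~ Int
  FAIL: mismatch Bool ~ Int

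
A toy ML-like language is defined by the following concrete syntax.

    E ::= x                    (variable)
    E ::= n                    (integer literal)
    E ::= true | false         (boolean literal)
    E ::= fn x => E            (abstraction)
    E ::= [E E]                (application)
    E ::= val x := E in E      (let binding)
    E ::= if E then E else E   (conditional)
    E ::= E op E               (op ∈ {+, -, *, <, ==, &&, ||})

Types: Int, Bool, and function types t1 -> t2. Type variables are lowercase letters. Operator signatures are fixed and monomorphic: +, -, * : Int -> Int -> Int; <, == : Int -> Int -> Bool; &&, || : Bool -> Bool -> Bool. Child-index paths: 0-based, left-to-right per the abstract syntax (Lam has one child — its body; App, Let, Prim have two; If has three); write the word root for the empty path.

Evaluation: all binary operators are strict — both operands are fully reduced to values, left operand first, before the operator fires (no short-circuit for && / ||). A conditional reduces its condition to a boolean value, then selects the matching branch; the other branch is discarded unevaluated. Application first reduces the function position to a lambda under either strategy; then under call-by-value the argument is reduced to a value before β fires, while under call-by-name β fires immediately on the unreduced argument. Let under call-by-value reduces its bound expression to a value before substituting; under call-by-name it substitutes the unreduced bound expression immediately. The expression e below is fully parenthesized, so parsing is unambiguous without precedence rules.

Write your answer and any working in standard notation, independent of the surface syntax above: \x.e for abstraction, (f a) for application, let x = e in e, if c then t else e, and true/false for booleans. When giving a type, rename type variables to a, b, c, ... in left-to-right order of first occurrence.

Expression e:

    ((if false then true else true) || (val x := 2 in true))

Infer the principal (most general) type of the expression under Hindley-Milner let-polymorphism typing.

Working:
  unify Bool ~ Bool
  unify Bool ~ Bool
  unify Bool ~ Bool
let x : Int
  unify Bool ~ Bool

Answer: Bool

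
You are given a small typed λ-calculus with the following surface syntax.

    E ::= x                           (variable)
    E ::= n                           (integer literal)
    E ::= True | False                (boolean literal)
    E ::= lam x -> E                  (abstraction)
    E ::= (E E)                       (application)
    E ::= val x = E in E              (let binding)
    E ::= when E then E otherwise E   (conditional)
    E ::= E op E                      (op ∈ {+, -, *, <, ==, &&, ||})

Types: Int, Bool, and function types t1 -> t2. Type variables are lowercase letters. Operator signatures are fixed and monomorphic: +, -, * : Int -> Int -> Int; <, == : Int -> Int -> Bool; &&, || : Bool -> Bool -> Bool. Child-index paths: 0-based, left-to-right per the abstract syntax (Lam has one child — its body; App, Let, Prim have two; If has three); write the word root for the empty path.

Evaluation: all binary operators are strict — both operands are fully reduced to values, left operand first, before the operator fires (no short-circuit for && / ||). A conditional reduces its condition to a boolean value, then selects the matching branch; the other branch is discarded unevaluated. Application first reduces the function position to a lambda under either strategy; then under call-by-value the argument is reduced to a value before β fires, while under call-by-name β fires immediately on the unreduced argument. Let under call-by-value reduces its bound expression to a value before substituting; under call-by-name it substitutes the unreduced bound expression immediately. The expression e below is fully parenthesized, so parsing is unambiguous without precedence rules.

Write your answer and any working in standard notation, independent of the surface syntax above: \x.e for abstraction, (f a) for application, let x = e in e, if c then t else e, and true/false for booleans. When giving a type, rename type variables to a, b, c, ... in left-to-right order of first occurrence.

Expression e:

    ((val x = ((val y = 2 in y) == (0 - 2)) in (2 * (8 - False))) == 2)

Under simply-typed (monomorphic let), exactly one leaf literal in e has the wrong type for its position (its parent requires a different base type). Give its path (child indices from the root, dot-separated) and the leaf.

Answer: 0.1.1.1 : false

Trace:
let y : Int
y : Int
  unify Int ~ Int
  unify Int ~ Int
  unify Int ~ Int
  unify Int ~ Int
let x : Bool
  unify Int ~ Int
  unify Int ~ Int
  unify Bool ~ Int
  FAIL: mismatch Bool ~ Int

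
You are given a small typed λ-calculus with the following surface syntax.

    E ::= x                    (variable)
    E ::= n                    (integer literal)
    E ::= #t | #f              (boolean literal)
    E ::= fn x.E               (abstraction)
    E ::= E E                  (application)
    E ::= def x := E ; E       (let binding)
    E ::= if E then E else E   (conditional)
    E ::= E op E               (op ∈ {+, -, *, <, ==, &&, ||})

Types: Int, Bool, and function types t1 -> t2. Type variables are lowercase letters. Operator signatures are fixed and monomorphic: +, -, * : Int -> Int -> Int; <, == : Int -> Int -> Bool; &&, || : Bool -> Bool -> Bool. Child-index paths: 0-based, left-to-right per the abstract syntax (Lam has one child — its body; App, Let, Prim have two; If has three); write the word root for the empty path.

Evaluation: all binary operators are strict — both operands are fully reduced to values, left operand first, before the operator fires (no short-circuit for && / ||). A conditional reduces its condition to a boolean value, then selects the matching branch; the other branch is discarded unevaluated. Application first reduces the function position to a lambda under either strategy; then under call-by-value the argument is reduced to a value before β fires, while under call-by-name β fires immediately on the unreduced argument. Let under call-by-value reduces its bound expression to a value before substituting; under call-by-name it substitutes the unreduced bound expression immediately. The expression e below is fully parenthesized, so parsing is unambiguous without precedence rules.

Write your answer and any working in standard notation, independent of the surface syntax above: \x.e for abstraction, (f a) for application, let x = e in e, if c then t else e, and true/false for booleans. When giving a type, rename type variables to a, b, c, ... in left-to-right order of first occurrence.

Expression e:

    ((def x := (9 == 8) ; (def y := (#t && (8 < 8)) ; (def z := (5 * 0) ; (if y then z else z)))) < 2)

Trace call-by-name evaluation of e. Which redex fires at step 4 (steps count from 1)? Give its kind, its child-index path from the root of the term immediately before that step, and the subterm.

Working:
step 0: ((let x = (9 == 8) in (let y = (true && (8 < 8)) in (let z = (5 * 0) in (if y then z else z)))) < 2)
step 1: [let@0] ((let y = (true && (8 < 8)) in (let z = (5 * 0) in (if y then z else z))) < 2)
step 2: [let@0] ((let z = (5 * 0) in (if (true && (8 < 8)) then z else z)) < 2)
step 3: [let@0] ((if (true && (8 < 8)) then (5 * 0) else (5 * 0)) < 2)
step 4: [delta@0.0.1] ((if (true && false) then (5 * 0) else (5 * 0)) < 2)

Answer: delta at 0.0.1 : (8 < 8)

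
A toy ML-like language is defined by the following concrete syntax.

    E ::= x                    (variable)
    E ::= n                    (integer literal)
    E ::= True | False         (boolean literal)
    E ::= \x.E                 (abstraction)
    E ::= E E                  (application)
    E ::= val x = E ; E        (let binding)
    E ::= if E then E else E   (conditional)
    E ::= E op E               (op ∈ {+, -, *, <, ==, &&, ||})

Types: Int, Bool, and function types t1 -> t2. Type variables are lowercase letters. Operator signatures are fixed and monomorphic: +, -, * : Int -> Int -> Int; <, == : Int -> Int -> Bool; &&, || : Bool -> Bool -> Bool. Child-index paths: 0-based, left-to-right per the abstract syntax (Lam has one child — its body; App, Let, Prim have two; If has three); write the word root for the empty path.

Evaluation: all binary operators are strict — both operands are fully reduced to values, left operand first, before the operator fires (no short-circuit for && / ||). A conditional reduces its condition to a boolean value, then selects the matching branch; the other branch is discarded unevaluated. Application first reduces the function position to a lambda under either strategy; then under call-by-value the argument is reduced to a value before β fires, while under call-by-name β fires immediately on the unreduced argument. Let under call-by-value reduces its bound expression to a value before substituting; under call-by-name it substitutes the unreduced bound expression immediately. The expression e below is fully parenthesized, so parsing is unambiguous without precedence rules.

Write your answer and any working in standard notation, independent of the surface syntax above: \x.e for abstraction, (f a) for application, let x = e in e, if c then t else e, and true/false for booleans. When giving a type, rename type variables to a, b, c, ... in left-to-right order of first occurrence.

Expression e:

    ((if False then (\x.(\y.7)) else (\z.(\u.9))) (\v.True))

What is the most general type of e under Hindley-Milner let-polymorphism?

Answer: a -> Int

Working:
  unify Bool ~ Bool
\y._ : b -> Int
\x._ : a -> b -> Int
\u._ : d -> Int
\z._ : c -> d -> Int
  unify a -> b -> Int ~ c -> d -> Int
  unify a ~ c
  unify b -> Int ~ d -> Int
  unify b ~ d
  unify Int ~ Int
\v._ : e -> Bool
  unify c -> d -> Int ~ (e -> Bool) -> f
  unify c ~ e -> Bool
  unify d -> Int ~ f
_ _ : d -> Int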